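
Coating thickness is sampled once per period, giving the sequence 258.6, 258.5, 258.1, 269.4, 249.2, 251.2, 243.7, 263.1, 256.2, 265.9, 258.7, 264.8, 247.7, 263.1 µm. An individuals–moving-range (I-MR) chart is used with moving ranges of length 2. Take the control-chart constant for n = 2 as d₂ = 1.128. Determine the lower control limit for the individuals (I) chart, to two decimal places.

X̄ = (258.6 + 258.5 + 258.1 + 269.4 + 249.2 + 251.2 + 243.7 + 263.1 + 256.2 + 265.9 + 258.7 + 264.8 + 247.7 + 263.1) / 14 = 257.7286
Moving ranges: 0.1, 0.4, 11.3, 20.2, 2.0, 7.5, 19.4, 6.9, 9.7, 7.2, 6.1, 17.1, 15.4; M̄R̄ = 123.3000 / 13 = 9.4846
LCL = X̄ − 3·M̄R̄/d₂ = 257.7286 − 3 × 9.4846 / 1.128 = 232.5035

232.50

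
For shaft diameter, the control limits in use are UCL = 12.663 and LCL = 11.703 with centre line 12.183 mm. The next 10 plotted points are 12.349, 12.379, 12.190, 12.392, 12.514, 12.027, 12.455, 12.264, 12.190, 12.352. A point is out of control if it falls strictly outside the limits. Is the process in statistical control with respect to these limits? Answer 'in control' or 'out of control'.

in control

All 10 points lie within [11.703, 12.663].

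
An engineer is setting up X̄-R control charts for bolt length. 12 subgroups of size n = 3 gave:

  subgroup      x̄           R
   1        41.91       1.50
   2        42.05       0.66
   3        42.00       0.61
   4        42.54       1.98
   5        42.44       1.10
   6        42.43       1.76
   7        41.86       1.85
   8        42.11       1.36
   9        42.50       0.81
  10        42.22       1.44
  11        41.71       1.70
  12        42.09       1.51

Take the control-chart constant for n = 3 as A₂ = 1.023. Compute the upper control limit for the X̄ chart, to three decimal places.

X̄̄ = (41.91 + 42.05 + 42.00 + 42.54 + 42.44 + 42.43 + 41.86 + 42.11 + 42.50 + 42.22 + 41.71 + 42.09) / 12 = 505.8600 / 12 = 42.1550
R̄ = (1.50 + 0.66 + 0.61 + 1.98 + 1.10 + 1.76 + 1.85 + 1.36 + 0.81 + 1.44 + 1.70 + 1.51) / 12 = 16.2800 / 12 = 1.3567
UCL = X̄̄ + A₂·R̄ = 42.1550 + 1.023 × 1.3567 = 43.5429

43.543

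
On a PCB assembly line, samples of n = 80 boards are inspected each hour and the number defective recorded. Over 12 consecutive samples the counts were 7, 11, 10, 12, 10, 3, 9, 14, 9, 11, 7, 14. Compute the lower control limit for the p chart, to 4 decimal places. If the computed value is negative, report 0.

0.0121

p̄ = Σdᵢ / (k·n) = 117 / (12 × 80) = 0.12187
LCL = p̄ − 3·√(p̄(1−p̄)/n) = 0.12187 − 3 × 0.03658 = 0.01215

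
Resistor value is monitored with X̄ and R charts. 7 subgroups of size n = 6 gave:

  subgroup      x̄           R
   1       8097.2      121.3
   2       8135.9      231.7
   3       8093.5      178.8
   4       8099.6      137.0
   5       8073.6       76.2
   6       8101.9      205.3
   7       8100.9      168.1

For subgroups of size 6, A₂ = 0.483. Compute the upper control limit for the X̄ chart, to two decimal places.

X̄̄ = (8097.2 + 8135.9 + 8093.5 + 8099.6 + 8073.6 + 8101.9 + 8100.9) / 7 = 56702.6000 / 7 = 8100.3714
R̄ = (121.3 + 231.7 + 178.8 + 137.0 + 76.2 + 205.3 + 168.1) / 7 = 1118.4000 / 7 = 159.7714
UCL = X̄̄ + A₂·R̄ = 8100.3714 + 0.483 × 159.7714 = 8177.5410

8177.54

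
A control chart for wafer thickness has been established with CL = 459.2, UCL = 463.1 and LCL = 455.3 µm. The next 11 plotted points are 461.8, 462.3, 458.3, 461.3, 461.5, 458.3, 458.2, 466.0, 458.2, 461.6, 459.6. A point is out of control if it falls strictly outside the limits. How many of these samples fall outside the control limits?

1

Compare each point to [455.3, 463.1]: sample 8 = 466.0 > UCL.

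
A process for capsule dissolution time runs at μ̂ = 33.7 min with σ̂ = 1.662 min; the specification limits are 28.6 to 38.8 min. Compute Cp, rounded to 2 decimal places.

1.02

Cp = (USL − LSL) / (6σ̂) = (38.8 − 28.6) / (6 × 1.662) = 10.2000 / 9.9720 = 1.0229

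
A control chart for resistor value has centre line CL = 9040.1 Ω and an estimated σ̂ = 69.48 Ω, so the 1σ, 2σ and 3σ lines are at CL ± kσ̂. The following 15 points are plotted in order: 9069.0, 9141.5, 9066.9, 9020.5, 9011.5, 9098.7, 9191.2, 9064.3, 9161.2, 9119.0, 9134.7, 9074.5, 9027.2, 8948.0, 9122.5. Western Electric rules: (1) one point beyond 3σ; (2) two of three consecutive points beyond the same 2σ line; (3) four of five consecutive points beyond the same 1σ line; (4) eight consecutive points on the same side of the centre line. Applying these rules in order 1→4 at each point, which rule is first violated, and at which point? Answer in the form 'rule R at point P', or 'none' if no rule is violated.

rule 3 at point 11

Zone of each point (C = within 1σ̂, B = 1σ̂–2σ̂, A = 2σ̂–3σ̂, * = beyond 3σ̂; sign = side of CL): 1:+C, 2:+B, 3:+C, 4:-C, 5:-C, 6:+C, 7:+A, 8:+C, 9:+B, 10:+B, 11:+B, 12:+C, 13:-C, 14:-B, 15:+B
Rule 3 (four of five consecutive points beyond the same 1σ limit) is satisfied at point 11.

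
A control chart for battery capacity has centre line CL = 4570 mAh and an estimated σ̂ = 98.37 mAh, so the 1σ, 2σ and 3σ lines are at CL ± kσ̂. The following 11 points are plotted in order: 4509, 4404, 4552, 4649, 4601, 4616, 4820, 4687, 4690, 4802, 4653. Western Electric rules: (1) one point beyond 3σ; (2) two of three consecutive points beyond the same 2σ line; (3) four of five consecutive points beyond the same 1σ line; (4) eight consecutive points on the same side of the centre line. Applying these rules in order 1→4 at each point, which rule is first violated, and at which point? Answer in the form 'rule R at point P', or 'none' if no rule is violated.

Zone of each point (C = within 1σ̂, B = 1σ̂–2σ̂, A = 2σ̂–3σ̂, * = beyond 3σ̂; sign = side of CL): 1:-C, 2:-B, 3:-C, 4:+C, 5:+C, 6:+C, 7:+A, 8:+B, 9:+B, 10:+A, 11:+C
Rule 3 (four of five consecutive points beyond the same 1σ limit) is satisfied at point 10.

rule 3 at point 10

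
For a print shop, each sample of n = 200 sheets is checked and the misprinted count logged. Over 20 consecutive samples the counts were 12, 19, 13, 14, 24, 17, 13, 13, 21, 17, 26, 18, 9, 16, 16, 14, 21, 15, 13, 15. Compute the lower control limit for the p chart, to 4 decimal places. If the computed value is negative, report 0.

p̄ = Σdᵢ / (k·n) = 326 / (20 × 200) = 0.08150
LCL = p̄ − 3·√(p̄(1−p̄)/n) = 0.08150 − 3 × 0.01935 = 0.02346

0.0235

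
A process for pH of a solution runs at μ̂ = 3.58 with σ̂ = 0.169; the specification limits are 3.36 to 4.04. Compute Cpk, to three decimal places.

Cpu = (USL − μ̂) / (3σ̂) = (4.04 − 3.58) / (3 × 0.169) = 0.9073; Cpl = (μ̂ − LSL) / (3σ̂) = (3.58 − 3.36) / (3 × 0.169) = 0.4339; Cpk = min(Cpu, Cpl) = 0.4339

0.434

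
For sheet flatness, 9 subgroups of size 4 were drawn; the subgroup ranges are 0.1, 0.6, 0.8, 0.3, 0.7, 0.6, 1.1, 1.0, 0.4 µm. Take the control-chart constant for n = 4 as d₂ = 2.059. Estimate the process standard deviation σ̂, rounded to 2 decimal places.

R̄ = (0.1 + 0.6 + 0.8 + 0.3 + 0.7 + 0.6 + 1.1 + 1.0 + 0.4) / 9 = 0.6222
σ̂ = R̄ / d₂ = 0.6222 / 2.059 = 0.3022

0.30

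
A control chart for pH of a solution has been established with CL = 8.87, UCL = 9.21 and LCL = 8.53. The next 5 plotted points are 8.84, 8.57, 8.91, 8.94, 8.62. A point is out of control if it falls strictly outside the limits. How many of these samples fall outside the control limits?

All 5 points lie within [8.53, 9.21].

0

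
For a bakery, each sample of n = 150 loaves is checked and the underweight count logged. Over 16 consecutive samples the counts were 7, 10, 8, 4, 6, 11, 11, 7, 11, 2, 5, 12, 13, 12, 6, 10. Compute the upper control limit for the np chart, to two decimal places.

p̄ = Σdᵢ / (k·n) = 135 / (16 × 150) = 0.05625
UCL = np̄ + 3·√(np̄(1−p̄)) = 8.4375 + 3 × √(8.4375×0.94375) = 8.4375 + 3 × 2.8219 = 16.9031

16.90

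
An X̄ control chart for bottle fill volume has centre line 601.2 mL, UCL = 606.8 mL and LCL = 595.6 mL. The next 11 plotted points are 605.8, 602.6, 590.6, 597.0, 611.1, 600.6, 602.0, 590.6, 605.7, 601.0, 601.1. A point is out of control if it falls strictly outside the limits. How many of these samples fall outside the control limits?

3

Compare each point to [595.6, 606.8]: sample 3 = 590.6 < LCL; sample 5 = 611.1 > UCL; sample 8 = 590.6 < LCL.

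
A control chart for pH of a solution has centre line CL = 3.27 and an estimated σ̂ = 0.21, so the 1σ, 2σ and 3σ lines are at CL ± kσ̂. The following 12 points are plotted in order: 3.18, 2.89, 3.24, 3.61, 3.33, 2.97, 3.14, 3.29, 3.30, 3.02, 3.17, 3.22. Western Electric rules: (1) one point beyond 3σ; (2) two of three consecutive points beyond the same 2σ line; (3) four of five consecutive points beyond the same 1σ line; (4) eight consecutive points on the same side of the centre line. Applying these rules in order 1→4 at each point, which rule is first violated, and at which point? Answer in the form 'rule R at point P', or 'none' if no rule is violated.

Zone of each point (C = within 1σ̂, B = 1σ̂–2σ̂, A = 2σ̂–3σ̂, * = beyond 3σ̂; sign = side of CL): 1:-C, 2:-B, 3:-C, 4:+B, 5:+C, 6:-B, 7:-C, 8:+C, 9:+C, 10:-B, 11:-C, 12:-C
No rule fires across all 12 points.

none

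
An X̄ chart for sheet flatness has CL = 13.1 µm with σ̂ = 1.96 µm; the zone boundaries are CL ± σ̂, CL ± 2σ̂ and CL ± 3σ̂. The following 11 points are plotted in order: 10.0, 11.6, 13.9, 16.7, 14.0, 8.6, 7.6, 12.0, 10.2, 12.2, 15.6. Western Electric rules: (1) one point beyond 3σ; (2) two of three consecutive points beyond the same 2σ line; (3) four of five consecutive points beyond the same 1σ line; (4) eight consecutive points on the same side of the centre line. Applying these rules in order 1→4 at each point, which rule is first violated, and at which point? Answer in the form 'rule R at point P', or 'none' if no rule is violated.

rule 2 at point 7

Zone of each point (C = within 1σ̂, B = 1σ̂–2σ̂, A = 2σ̂–3σ̂, * = beyond 3σ̂; sign = side of CL): 1:-B, 2:-C, 3:+C, 4:+B, 5:+C, 6:-A, 7:-A, 8:-C, 9:-B, 10:-C, 11:+B
Rule 2 (two of three consecutive points beyond the same 2σ limit) is satisfied at point 7.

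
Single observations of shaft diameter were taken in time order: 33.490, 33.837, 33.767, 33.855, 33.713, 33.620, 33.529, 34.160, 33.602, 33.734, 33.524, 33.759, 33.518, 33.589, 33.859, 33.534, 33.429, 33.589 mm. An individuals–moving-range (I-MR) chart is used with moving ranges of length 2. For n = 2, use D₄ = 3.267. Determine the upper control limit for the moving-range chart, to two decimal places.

0.72

Moving ranges: 0.347, 0.070, 0.088, 0.142, 0.093, 0.091, 0.631, 0.558, 0.132, 0.210, 0.235, 0.241, 0.071, 0.270, 0.325, 0.105, 0.160; M̄R̄ = 3.7690 / 17 = 0.2217
UCL_MR = D₄·M̄R̄ = 3.267 × 0.2217 = 0.7243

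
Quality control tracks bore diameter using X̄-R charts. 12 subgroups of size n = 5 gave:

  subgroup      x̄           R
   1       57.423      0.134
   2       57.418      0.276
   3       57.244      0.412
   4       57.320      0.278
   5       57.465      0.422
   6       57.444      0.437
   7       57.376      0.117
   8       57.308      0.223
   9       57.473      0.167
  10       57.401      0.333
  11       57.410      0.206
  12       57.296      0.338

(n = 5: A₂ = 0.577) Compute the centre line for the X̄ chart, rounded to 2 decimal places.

57.38

X̄̄ = (57.423 + 57.418 + 57.244 + 57.320 + 57.465 + 57.444 + 57.376 + 57.308 + 57.473 + 57.401 + 57.410 + 57.296) / 12 = 688.5780 / 12 = 57.3815
CL = X̄̄ = 57.3815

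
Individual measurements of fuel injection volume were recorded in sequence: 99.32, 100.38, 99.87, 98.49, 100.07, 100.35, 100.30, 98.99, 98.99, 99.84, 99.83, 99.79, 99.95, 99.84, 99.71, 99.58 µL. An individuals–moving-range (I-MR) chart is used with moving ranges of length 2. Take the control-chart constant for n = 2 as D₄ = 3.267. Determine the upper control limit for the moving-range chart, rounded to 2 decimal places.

Moving ranges: 1.06, 0.51, 1.38, 1.58, 0.28, 0.05, 1.31, 0.00, 0.85, 0.01, 0.04, 0.16, 0.11, 0.13, 0.13; M̄R̄ = 7.6000 / 15 = 0.5067
UCL_MR = D₄·M̄R̄ = 3.267 × 0.5067 = 1.6553

1.66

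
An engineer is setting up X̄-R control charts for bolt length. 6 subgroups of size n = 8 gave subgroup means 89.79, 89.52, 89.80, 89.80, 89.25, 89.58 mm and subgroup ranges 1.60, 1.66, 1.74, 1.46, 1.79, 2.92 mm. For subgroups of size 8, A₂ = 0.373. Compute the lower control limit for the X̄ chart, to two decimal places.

88.93

X̄̄ = (89.79 + 89.52 + 89.80 + 89.80 + 89.25 + 89.58) / 6 = 537.7400 / 6 = 89.6233
R̄ = (1.60 + 1.66 + 1.74 + 1.46 + 1.79 + 2.92) / 6 = 11.1700 / 6 = 1.8617
LCL = X̄̄ − A₂·R̄ = 89.6233 − 0.373 × 1.8617 = 88.9289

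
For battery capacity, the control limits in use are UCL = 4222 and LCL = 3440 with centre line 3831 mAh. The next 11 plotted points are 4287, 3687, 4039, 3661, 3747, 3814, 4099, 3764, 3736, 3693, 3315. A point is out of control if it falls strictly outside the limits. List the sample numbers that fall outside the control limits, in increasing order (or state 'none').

1, 11

Compare each point to [3440, 4222]: sample 1 = 4287 > UCL; sample 11 = 3315 < LCL.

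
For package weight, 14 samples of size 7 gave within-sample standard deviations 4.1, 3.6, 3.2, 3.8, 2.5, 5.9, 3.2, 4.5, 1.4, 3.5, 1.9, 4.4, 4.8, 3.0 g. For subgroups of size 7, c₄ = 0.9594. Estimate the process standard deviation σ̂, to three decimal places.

s̄ = (4.1 + 3.6 + 3.2 + 3.8 + 2.5 + 5.9 + 3.2 + 4.5 + 1.4 + 3.5 + 1.9 + 4.4 + 4.8 + 3.0) / 14 = 3.5571
σ̂ = s̄ / c₄ = 3.5571 / 0.9594 = 3.7077

3.708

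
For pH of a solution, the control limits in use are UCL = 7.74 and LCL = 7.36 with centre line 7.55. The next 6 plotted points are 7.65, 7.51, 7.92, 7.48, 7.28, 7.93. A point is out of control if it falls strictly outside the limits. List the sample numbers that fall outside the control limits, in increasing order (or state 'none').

3, 5, 6

Compare each point to [7.36, 7.74]: sample 3 = 7.92 > UCL; sample 5 = 7.28 < LCL; sample 6 = 7.93 > UCL.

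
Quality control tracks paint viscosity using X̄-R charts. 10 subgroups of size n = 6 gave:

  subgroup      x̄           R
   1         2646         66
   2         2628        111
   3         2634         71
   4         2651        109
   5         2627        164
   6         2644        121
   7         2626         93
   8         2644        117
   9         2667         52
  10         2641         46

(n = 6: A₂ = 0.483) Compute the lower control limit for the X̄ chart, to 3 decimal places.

2594.915

X̄̄ = (2646 + 2628 + 2634 + 2651 + 2627 + 2644 + 2626 + 2644 + 2667 + 2641) / 10 = 26408.0000 / 10 = 2640.8000
R̄ = (66 + 111 + 71 + 109 + 164 + 121 + 93 + 117 + 52 + 46) / 10 = 950.0000 / 10 = 95.0000
LCL = X̄̄ − A₂·R̄ = 2640.8000 − 0.483 × 95.0000 = 2594.9150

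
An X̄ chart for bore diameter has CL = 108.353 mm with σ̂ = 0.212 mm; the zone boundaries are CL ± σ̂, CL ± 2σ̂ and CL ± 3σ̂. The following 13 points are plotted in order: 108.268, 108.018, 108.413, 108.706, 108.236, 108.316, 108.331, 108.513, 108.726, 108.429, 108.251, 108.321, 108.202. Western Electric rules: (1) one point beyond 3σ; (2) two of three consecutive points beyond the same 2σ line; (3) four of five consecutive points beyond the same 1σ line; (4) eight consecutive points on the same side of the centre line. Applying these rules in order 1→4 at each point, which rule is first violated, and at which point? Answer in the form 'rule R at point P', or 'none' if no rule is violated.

Zone of each point (C = within 1σ̂, B = 1σ̂–2σ̂, A = 2σ̂–3σ̂, * = beyond 3σ̂; sign = side of CL): 1:-C, 2:-B, 3:+C, 4:+B, 5:-C, 6:-C, 7:-C, 8:+C, 9:+B, 10:+C, 11:-C, 12:-C, 13:-C
No rule fires across all 13 points.

none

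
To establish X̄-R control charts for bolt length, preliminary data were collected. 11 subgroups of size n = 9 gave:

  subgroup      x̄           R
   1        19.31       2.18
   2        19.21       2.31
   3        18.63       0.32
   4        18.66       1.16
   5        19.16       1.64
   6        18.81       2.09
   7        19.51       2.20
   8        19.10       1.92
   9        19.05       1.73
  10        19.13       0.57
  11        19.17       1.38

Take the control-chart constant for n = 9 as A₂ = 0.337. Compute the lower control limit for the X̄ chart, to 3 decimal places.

18.531

X̄̄ = (19.31 + 19.21 + 18.63 + 18.66 + 19.16 + 18.81 + 19.51 + 19.10 + 19.05 + 19.13 + 19.17) / 11 = 209.7400 / 11 = 19.0673
R̄ = (2.18 + 2.31 + 0.32 + 1.16 + 1.64 + 2.09 + 2.20 + 1.92 + 1.73 + 0.57 + 1.38) / 11 = 17.5000 / 11 = 1.5909
LCL = X̄̄ − A₂·R̄ = 19.0673 − 0.337 × 1.5909 = 18.5311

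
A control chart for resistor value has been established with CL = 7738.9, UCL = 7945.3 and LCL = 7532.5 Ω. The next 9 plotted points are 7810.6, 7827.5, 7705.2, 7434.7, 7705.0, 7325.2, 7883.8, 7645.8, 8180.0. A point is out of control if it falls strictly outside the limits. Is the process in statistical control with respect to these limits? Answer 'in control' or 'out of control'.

out of control

Compare each point to [7532.5, 7945.3]: sample 4 = 7434.7 < LCL; sample 6 = 7325.2 < LCL; sample 9 = 8180.0 > UCL.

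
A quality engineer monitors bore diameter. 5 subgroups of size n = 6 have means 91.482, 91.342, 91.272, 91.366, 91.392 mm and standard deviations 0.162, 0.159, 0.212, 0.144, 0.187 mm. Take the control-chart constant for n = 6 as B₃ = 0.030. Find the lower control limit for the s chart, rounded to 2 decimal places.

s̄ = (0.162 + 0.159 + 0.212 + 0.144 + 0.187) / 5 = 0.1728
LCL_s = B₃·s̄ = 0.030 × 0.1728 = 0.0052

0.01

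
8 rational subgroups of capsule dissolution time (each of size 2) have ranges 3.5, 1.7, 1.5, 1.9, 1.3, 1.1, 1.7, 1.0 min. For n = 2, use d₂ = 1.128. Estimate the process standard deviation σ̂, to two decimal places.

R̄ = (3.5 + 1.7 + 1.5 + 1.9 + 1.3 + 1.1 + 1.7 + 1.0) / 8 = 1.7125
σ̂ = R̄ / d₂ = 1.7125 / 1.128 = 1.5182

1.52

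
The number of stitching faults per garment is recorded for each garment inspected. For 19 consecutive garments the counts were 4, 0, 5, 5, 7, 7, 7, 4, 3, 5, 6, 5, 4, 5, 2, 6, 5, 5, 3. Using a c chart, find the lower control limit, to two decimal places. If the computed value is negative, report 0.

0.00

c̄ = (4 + 0 + 5 + 5 + 7 + 7 + 7 + 4 + 3 + 5 + 6 + 5 + 4 + 5 + 2 + 6 + 5 + 5 + 3) / 19 = 88 / 19 = 4.6316
LCL = c̄ − 3√c̄ = 4.6316 − 3 × 2.1521 = -1.8248 → 0 (cannot be negative)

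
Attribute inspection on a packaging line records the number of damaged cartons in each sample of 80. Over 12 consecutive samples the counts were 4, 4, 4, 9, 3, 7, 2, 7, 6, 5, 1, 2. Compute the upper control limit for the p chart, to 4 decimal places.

0.1335

p̄ = Σdᵢ / (k·n) = 54 / (12 × 80) = 0.05625
UCL = p̄ + 3·√(p̄(1−p̄)/n) = 0.05625 + 3 × √(0.05625×0.94375/80) = 0.05625 + 3 × 0.02576 = 0.13353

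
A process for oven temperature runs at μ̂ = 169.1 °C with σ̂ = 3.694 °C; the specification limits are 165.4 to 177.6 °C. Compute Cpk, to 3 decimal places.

Cpu = (USL − μ̂) / (3σ̂) = (177.6 − 169.1) / (3 × 3.694) = 0.7670; Cpl = (μ̂ − LSL) / (3σ̂) = (169.1 − 165.4) / (3 × 3.694) = 0.3339; Cpk = min(Cpu, Cpl) = 0.3339

0.334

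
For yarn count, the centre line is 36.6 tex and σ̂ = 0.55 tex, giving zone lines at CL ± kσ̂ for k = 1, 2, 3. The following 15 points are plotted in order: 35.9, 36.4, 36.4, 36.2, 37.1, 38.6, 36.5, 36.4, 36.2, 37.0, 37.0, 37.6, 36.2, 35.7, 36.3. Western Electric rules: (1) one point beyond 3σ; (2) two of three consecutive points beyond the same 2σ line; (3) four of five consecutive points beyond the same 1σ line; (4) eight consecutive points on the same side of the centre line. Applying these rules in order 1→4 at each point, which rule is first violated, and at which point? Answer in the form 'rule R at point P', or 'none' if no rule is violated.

Zone of each point (C = within 1σ̂, B = 1σ̂–2σ̂, A = 2σ̂–3σ̂, * = beyond 3σ̂; sign = side of CL): 1:-B, 2:-C, 3:-C, 4:-C, 5:+C, 6:+*, 7:-C, 8:-C, 9:-C, 10:+C, 11:+C, 12:+B, 13:-C, 14:-B, 15:-C
Rule 1 (one point beyond the 3σ limits) is satisfied at point 6.

rule 1 at point 6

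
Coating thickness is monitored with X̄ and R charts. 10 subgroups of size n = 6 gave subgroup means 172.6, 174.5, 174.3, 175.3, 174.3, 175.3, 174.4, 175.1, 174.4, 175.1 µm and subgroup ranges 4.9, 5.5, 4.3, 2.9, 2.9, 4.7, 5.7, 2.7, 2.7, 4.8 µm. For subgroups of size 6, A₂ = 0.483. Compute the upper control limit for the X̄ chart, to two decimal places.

176.52

X̄̄ = (172.6 + 174.5 + 174.3 + 175.3 + 174.3 + 175.3 + 174.4 + 175.1 + 174.4 + 175.1) / 10 = 1745.3000 / 10 = 174.5300
R̄ = (4.9 + 5.5 + 4.3 + 2.9 + 2.9 + 4.7 + 5.7 + 2.7 + 2.7 + 4.8) / 10 = 41.1000 / 10 = 4.1100
UCL = X̄̄ + A₂·R̄ = 174.5300 + 0.483 × 4.1100 = 176.5151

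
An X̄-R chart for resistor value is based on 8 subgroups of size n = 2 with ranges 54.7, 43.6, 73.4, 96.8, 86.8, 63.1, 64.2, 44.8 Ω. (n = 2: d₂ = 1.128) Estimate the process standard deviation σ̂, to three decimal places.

R̄ = (54.7 + 43.6 + 73.4 + 96.8 + 86.8 + 63.1 + 64.2 + 44.8) / 8 = 65.9250
σ̂ = R̄ / d₂ = 65.9250 / 1.128 = 58.4441

58.444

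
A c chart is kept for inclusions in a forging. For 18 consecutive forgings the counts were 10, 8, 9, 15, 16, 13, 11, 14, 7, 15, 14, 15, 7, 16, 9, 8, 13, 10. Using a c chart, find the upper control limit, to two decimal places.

c̄ = (10 + 8 + 9 + 15 + 16 + 13 + 11 + 14 + 7 + 15 + 14 + 15 + 7 + 16 + 9 + 8 + 13 + 10) / 18 = 210 / 18 = 11.6667
UCL = c̄ + 3√c̄ = 11.6667 + 3 × √11.6667 = 11.6667 + 3 × 3.4157 = 21.9136

21.91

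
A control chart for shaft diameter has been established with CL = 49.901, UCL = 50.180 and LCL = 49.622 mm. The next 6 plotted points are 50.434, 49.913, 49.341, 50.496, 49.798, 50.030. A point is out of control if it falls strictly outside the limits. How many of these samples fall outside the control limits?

3

Compare each point to [49.622, 50.180]: sample 1 = 50.434 > UCL; sample 3 = 49.341 < LCL; sample 4 = 50.496 > UCL.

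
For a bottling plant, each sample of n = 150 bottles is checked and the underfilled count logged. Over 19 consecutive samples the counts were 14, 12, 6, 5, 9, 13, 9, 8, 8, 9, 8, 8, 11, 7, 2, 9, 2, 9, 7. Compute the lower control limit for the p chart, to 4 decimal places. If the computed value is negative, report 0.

0.0000

p̄ = Σdᵢ / (k·n) = 156 / (19 × 150) = 0.05474
LCL = p̄ − 3·√(p̄(1−p̄)/n) = 0.05474 − 3 × 0.01857 = -0.00098 → 0 (negative, so LCL = 0)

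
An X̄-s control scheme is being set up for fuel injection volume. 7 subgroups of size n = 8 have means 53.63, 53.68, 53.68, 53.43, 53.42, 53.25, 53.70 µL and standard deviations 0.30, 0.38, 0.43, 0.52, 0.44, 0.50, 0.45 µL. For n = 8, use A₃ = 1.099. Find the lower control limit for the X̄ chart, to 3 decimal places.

53.067

X̄̄ = (53.63 + 53.68 + 53.68 + 53.43 + 53.42 + 53.25 + 53.70) / 7 = 53.5414
s̄ = (0.30 + 0.38 + 0.43 + 0.52 + 0.44 + 0.50 + 0.45) / 7 = 0.4314
LCL = X̄̄ − A₃·s̄ = 53.5414 − 1.099 × 0.4314 = 53.0673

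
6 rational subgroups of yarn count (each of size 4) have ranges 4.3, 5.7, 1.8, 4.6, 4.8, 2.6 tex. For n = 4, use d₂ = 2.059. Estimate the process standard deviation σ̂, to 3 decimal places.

R̄ = (4.3 + 5.7 + 1.8 + 4.6 + 4.8 + 2.6) / 6 = 3.9667
σ̂ = R̄ / d₂ = 3.9667 / 2.059 = 1.9265

1.927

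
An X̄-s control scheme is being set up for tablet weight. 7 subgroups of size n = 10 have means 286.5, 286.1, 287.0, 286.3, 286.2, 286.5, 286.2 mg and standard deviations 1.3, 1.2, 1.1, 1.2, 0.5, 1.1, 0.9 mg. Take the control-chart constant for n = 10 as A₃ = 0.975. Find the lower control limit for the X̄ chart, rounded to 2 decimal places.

X̄̄ = (286.5 + 286.1 + 287.0 + 286.3 + 286.2 + 286.5 + 286.2) / 7 = 286.4000
s̄ = (1.3 + 1.2 + 1.1 + 1.2 + 0.5 + 1.1 + 0.9) / 7 = 1.0429
LCL = X̄̄ − A₃·s̄ = 286.4000 − 0.975 × 1.0429 = 285.3832

285.38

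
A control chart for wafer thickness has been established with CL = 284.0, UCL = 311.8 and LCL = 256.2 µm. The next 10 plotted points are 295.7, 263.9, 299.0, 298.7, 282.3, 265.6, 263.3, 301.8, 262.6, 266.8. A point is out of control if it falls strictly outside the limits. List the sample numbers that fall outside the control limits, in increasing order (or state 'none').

All 10 points lie within [256.2, 311.8].

none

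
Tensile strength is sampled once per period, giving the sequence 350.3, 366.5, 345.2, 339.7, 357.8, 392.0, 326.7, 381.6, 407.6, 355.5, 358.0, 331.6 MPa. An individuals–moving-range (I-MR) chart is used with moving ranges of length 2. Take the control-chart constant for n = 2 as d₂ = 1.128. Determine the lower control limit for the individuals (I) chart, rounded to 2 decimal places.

281.40

X̄ = (350.3 + 366.5 + 345.2 + 339.7 + 357.8 + 392.0 + 326.7 + 381.6 + 407.6 + 355.5 + 358.0 + 331.6) / 12 = 359.3750
Moving ranges: 16.2, 21.3, 5.5, 18.1, 34.2, 65.3, 54.9, 26.0, 52.1, 2.5, 26.4; M̄R̄ = 322.5000 / 11 = 29.3182
LCL = X̄ − 3·M̄R̄/d₂ = 359.3750 − 3 × 29.3182 / 1.128 = 281.4011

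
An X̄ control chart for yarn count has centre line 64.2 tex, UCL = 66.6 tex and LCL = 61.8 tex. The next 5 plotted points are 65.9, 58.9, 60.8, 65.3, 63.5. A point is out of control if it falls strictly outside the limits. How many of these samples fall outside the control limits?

2

Compare each point to [61.8, 66.6]: sample 2 = 58.9 < LCL; sample 3 = 60.8 < LCL.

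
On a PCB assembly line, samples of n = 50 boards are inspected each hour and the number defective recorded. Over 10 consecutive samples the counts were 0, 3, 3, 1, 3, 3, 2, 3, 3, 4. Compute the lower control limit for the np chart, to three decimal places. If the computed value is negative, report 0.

p̄ = Σdᵢ / (k·n) = 25 / (10 × 50) = 0.05000
LCL = np̄ − 3·√(np̄(1−p̄)) = 2.5000 − 3 × 1.5411 = -2.1233 → 0 (negative, so LCL = 0)

0.000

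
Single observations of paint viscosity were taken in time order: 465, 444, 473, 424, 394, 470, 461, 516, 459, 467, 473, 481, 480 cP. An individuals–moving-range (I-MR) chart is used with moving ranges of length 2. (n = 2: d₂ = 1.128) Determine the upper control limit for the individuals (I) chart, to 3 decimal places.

X̄ = (465 + 444 + 473 + 424 + 394 + 470 + 461 + 516 + 459 + 467 + 473 + 481 + 480) / 13 = 462.0769
Moving ranges: 21, 29, 49, 30, 76, 9, 55, 57, 8, 6, 8, 1; M̄R̄ = 349.0000 / 12 = 29.0833
UCL = X̄ + 3·M̄R̄/d₂ = 462.0769 + 3 × 29.0833 / 1.128 = 539.4262

539.426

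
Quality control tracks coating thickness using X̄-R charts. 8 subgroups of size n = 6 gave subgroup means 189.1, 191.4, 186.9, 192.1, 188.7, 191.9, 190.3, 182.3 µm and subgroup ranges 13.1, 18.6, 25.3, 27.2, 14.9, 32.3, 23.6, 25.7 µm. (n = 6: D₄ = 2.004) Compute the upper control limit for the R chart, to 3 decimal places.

R̄ = (13.1 + 18.6 + 25.3 + 27.2 + 14.9 + 32.3 + 23.6 + 25.7) / 8 = 180.7000 / 8 = 22.5875
UCL_R = D₄·R̄ = 2.004 × 22.5875 = 45.2653

45.265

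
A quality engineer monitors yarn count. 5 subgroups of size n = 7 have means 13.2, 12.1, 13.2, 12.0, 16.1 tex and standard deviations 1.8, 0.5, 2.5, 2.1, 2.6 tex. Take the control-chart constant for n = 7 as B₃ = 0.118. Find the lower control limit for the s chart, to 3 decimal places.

s̄ = (1.8 + 0.5 + 2.5 + 2.1 + 2.6) / 5 = 1.9000
LCL_s = B₃·s̄ = 0.118 × 1.9000 = 0.2242

0.224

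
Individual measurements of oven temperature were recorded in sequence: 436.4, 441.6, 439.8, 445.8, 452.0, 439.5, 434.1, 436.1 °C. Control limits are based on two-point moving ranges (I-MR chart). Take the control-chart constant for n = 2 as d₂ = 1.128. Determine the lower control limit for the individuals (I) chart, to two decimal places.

X̄ = (436.4 + 441.6 + 439.8 + 445.8 + 452.0 + 439.5 + 434.1 + 436.1) / 8 = 440.6625
Moving ranges: 5.2, 1.8, 6.0, 6.2, 12.5, 5.4, 2.0; M̄R̄ = 39.1000 / 7 = 5.5857
LCL = X̄ − 3·M̄R̄/d₂ = 440.6625 − 3 × 5.5857 / 1.128 = 425.8069

425.81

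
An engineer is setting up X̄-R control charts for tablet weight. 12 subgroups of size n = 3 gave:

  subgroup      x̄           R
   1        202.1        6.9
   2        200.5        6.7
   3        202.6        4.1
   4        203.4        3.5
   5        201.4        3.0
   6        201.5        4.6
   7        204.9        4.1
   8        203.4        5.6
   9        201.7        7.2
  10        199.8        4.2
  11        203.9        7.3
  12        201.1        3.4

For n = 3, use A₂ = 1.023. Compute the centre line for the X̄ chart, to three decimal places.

X̄̄ = (202.1 + 200.5 + 202.6 + 203.4 + 201.4 + 201.5 + 204.9 + 203.4 + 201.7 + 199.8 + 203.9 + 201.1) / 12 = 2426.3000 / 12 = 202.1917
CL = X̄̄ = 202.1917

202.192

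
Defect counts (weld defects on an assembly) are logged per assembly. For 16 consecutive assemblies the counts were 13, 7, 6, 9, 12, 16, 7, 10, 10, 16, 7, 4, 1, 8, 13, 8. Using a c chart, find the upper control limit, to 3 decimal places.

c̄ = (13 + 7 + 6 + 9 + 12 + 16 + 7 + 10 + 10 + 16 + 7 + 4 + 1 + 8 + 13 + 8) / 16 = 147 / 16 = 9.1875
UCL = c̄ + 3√c̄ = 9.1875 + 3 × √9.1875 = 9.1875 + 3 × 3.0311 = 18.2808

18.281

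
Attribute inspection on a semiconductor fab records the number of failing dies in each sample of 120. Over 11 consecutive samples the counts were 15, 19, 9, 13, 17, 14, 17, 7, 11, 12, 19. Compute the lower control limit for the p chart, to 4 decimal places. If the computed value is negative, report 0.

0.0282

p̄ = Σdᵢ / (k·n) = 153 / (11 × 120) = 0.11591
LCL = p̄ − 3·√(p̄(1−p̄)/n) = 0.11591 − 3 × 0.02922 = 0.02824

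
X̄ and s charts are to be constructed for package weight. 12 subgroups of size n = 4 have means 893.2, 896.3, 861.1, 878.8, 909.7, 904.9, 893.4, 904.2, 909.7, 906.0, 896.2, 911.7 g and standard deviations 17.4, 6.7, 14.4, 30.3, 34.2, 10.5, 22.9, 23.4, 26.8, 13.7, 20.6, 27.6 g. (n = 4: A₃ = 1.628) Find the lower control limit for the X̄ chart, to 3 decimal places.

X̄̄ = (893.2 + 896.3 + 861.1 + 878.8 + 909.7 + 904.9 + 893.4 + 904.2 + 909.7 + 906.0 + 896.2 + 911.7) / 12 = 897.1000
s̄ = (17.4 + 6.7 + 14.4 + 30.3 + 34.2 + 10.5 + 22.9 + 23.4 + 26.8 + 13.7 + 20.6 + 27.6) / 12 = 20.7083
LCL = X̄̄ − A₃·s̄ = 897.1000 − 1.628 × 20.7083 = 863.3868

863.387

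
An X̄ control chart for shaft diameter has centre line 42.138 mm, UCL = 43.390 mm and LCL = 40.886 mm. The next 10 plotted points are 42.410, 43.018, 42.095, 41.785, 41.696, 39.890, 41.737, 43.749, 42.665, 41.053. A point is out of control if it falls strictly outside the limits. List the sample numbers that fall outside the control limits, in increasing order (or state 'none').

6, 8

Compare each point to [40.886, 43.390]: sample 6 = 39.890 < LCL; sample 8 = 43.749 > UCL.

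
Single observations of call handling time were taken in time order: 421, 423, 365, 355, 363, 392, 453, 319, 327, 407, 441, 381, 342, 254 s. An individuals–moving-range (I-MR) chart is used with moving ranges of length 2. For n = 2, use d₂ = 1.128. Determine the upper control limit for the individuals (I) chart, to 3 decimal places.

X̄ = (421 + 423 + 365 + 355 + 363 + 392 + 453 + 319 + 327 + 407 + 441 + 381 + 342 + 254) / 14 = 374.5000
Moving ranges: 2, 58, 10, 8, 29, 61, 134, 8, 80, 34, 60, 39, 88; M̄R̄ = 611.0000 / 13 = 47.0000
UCL = X̄ + 3·M̄R̄/d₂ = 374.5000 + 3 × 47.0000 / 1.128 = 499.5000

499.500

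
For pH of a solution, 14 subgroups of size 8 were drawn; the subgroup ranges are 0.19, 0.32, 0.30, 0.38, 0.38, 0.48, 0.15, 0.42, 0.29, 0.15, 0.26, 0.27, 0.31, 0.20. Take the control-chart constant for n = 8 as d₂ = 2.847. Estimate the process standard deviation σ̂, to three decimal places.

R̄ = (0.19 + 0.32 + 0.30 + 0.38 + 0.38 + 0.48 + 0.15 + 0.42 + 0.29 + 0.15 + 0.26 + 0.27 + 0.31 + 0.20) / 14 = 0.2929
σ̂ = R̄ / d₂ = 0.2929 / 2.847 = 0.1029

0.103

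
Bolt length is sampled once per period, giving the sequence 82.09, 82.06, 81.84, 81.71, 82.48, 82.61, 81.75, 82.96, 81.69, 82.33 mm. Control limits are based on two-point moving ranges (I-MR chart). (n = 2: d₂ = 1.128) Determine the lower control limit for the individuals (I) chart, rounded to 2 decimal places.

80.60

X̄ = (82.09 + 82.06 + 81.84 + 81.71 + 82.48 + 82.61 + 81.75 + 82.96 + 81.69 + 82.33) / 10 = 82.1520
Moving ranges: 0.03, 0.22, 0.13, 0.77, 0.13, 0.86, 1.21, 1.27, 0.64; M̄R̄ = 5.2600 / 9 = 0.5844
LCL = X̄ − 3·M̄R̄/d₂ = 82.1520 − 3 × 0.5844 / 1.128 = 80.5976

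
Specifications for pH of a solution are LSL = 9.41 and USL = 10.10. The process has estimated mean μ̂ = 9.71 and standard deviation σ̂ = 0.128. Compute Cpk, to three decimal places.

Cpu = (USL − μ̂) / (3σ̂) = (10.10 − 9.71) / (3 × 0.128) = 1.0156; Cpl = (μ̂ − LSL) / (3σ̂) = (9.71 − 9.41) / (3 × 0.128) = 0.7813; Cpk = min(Cpu, Cpl) = 0.7813

0.781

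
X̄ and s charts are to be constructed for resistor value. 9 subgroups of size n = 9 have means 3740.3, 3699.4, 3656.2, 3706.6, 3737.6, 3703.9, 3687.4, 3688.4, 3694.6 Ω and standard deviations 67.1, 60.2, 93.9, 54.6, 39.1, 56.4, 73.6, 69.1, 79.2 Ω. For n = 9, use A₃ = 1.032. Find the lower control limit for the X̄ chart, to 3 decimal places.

X̄̄ = (3740.3 + 3699.4 + 3656.2 + 3706.6 + 3737.6 + 3703.9 + 3687.4 + 3688.4 + 3694.6) / 9 = 3701.6000
s̄ = (67.1 + 60.2 + 93.9 + 54.6 + 39.1 + 56.4 + 73.6 + 69.1 + 79.2) / 9 = 65.9111
LCL = X̄̄ − A₃·s̄ = 3701.6000 − 1.032 × 65.9111 = 3633.5797

3633.580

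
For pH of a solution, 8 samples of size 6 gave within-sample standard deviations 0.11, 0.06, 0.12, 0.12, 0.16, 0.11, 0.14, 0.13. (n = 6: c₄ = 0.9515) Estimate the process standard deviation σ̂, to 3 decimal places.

0.125

s̄ = (0.11 + 0.06 + 0.12 + 0.12 + 0.16 + 0.11 + 0.14 + 0.13) / 8 = 0.1187
σ̂ = s̄ / c₄ = 0.1187 / 0.9515 = 0.1248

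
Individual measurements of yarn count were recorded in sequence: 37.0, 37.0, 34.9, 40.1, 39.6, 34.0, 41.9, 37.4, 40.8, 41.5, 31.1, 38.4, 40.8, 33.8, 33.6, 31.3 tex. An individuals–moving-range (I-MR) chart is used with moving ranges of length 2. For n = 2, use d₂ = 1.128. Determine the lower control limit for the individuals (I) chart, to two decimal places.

X̄ = (37.0 + 37.0 + 34.9 + 40.1 + 39.6 + 34.0 + 41.9 + 37.4 + 40.8 + 41.5 + 31.1 + 38.4 + 40.8 + 33.8 + 33.6 + 31.3) / 16 = 37.0750
Moving ranges: 0.0, 2.1, 5.2, 0.5, 5.6, 7.9, 4.5, 3.4, 0.7, 10.4, 7.3, 2.4, 7.0, 0.2, 2.3; M̄R̄ = 59.5000 / 15 = 3.9667
LCL = X̄ − 3·M̄R̄/d₂ = 37.0750 − 3 × 3.9667 / 1.128 = 26.5254

26.53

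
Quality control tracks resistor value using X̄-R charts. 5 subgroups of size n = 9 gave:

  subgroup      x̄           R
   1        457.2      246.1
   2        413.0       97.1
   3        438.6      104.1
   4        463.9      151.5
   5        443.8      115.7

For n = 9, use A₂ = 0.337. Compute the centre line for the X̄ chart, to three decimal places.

443.300

X̄̄ = (457.2 + 413.0 + 438.6 + 463.9 + 443.8) / 5 = 2216.5000 / 5 = 443.3000
CL = X̄̄ = 443.3000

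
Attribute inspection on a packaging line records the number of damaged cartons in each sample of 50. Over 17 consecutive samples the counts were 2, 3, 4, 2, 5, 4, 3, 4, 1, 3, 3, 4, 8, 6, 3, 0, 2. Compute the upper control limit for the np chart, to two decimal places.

p̄ = Σdᵢ / (k·n) = 57 / (17 × 50) = 0.06706
UCL = np̄ + 3·√(np̄(1−p̄)) = 3.3529 + 3 × √(3.3529×0.93294) = 3.3529 + 3 × 1.7686 = 8.6589

8.66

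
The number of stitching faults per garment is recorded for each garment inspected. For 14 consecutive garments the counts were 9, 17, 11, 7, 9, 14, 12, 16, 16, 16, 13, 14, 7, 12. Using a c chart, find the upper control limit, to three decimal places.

22.903

c̄ = (9 + 17 + 11 + 7 + 9 + 14 + 12 + 16 + 16 + 16 + 13 + 14 + 7 + 12) / 14 = 173 / 14 = 12.3571
UCL = c̄ + 3√c̄ = 12.3571 + 3 × √12.3571 = 12.3571 + 3 × 3.5153 = 22.9030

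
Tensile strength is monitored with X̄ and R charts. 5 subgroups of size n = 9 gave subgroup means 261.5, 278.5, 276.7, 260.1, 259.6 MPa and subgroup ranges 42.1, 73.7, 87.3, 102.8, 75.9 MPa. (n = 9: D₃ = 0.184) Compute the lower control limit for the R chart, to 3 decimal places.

R̄ = (42.1 + 73.7 + 87.3 + 102.8 + 75.9) / 5 = 381.8000 / 5 = 76.3600
LCL_R = D₃·R̄ = 0.184 × 76.3600 = 14.0502

14.050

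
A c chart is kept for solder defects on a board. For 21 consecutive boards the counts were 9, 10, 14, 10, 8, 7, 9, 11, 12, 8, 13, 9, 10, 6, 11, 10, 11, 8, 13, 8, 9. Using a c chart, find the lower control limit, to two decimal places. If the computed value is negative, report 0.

c̄ = (9 + 10 + 14 + 10 + 8 + 7 + 9 + 11 + 12 + 8 + 13 + 9 + 10 + 6 + 11 + 10 + 11 + 8 + 13 + 8 + 9) / 21 = 206 / 21 = 9.8095
LCL = c̄ − 3√c̄ = 9.8095 − 3 × 3.1320 = 0.4135

0.41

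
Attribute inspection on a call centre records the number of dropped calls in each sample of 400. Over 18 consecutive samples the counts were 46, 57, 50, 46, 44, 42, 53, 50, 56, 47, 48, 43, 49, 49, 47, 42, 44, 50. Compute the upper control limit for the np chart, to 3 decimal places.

67.432

p̄ = Σdᵢ / (k·n) = 863 / (18 × 400) = 0.11986
UCL = np̄ + 3·√(np̄(1−p̄)) = 47.9444 + 3 × √(47.9444×0.88014) = 47.9444 + 3 × 6.4960 = 67.4324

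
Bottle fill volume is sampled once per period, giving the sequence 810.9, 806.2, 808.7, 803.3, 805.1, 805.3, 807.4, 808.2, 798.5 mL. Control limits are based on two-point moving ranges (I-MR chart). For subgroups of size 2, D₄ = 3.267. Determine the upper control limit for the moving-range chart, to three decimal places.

11.108

Moving ranges: 4.7, 2.5, 5.4, 1.8, 0.2, 2.1, 0.8, 9.7; M̄R̄ = 27.2000 / 8 = 3.4000
UCL_MR = D₄·M̄R̄ = 3.267 × 3.4000 = 11.1078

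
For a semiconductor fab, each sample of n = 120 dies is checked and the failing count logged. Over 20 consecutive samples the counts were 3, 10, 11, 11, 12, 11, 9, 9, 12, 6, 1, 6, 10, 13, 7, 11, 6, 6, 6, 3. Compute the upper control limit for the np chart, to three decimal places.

16.419

p̄ = Σdᵢ / (k·n) = 163 / (20 × 120) = 0.06792
UCL = np̄ + 3·√(np̄(1−p̄)) = 8.1500 + 3 × √(8.1500×0.93208) = 8.1500 + 3 × 2.7562 = 16.4185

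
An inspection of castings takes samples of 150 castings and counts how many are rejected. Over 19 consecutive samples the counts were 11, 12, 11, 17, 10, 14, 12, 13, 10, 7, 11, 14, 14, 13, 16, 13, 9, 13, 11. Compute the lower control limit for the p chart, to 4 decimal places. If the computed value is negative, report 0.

0.0142

p̄ = Σdᵢ / (k·n) = 231 / (19 × 150) = 0.08105
LCL = p̄ − 3·√(p̄(1−p̄)/n) = 0.08105 − 3 × 0.02228 = 0.01420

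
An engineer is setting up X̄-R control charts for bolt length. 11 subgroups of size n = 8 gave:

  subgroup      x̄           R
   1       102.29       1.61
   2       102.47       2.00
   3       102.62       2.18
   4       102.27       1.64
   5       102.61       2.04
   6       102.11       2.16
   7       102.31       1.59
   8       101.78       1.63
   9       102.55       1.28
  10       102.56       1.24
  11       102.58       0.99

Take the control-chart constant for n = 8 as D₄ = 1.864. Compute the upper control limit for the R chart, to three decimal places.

R̄ = (1.61 + 2.00 + 2.18 + 1.64 + 2.04 + 2.16 + 1.59 + 1.63 + 1.28 + 1.24 + 0.99) / 11 = 18.3600 / 11 = 1.6691
UCL_R = D₄·R̄ = 1.864 × 1.6691 = 3.1112

3.111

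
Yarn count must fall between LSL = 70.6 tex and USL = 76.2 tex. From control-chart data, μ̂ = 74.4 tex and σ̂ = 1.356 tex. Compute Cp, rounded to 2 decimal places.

Cp = (USL − LSL) / (6σ̂) = (76.2 − 70.6) / (6 × 1.356) = 5.6000 / 8.1360 = 0.6883

0.69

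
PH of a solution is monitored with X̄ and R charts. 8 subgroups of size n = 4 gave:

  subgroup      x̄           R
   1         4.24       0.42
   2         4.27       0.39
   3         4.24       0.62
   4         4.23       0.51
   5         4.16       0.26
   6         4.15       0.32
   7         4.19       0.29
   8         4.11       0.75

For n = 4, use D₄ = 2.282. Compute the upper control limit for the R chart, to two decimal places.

R̄ = (0.42 + 0.39 + 0.62 + 0.51 + 0.26 + 0.32 + 0.29 + 0.75) / 8 = 3.5600 / 8 = 0.4450
UCL_R = D₄·R̄ = 2.282 × 0.4450 = 1.0155

1.02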